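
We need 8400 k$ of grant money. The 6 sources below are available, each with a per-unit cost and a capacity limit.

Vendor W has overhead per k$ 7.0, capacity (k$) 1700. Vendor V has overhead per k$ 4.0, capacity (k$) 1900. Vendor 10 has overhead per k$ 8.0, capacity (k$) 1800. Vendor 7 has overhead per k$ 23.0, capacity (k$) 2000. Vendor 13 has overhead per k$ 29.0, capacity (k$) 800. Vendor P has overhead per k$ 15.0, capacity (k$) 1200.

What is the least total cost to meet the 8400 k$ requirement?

93300

Fill from the cheapest source first.
Vendor V (4.0): use full 1900 ; 6500 k$ to go.
Vendor W (7.0): use full 1700 ; 4800 k$ to go.
Vendor 10 (8.0): use full 1800 ; 3000 k$ to go.
Take 1200 from Vendor P at 15.0 ; need 1800 more.
Take 1800 from Vendor 7 at 23.0 to finish.
Vendor 13: unused.
Cost = 1900×4.0 + 1700×7.0 + 1800×8.0 + 1200×15.0 + 1800×23.0 = 93300.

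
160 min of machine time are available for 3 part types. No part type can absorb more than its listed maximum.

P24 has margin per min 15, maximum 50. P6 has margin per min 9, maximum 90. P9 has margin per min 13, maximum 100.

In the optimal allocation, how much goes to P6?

Highest margin per min first: P24 15 > P9 13 > P6 9.
Give P24 50 to hit its cap of 50 ; 110 left.
P9: +100 to 100 (cap) ; 10 left.
Only 10 left; P6 takes them to reach 10.

10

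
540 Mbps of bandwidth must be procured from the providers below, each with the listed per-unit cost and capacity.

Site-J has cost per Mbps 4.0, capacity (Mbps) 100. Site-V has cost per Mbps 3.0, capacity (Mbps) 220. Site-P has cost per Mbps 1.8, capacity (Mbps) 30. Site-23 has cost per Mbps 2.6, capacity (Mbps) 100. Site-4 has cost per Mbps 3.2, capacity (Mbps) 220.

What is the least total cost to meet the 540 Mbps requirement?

Use providers in increasing cost order.
Site-P (1.8): use full 30 — 510 Mbps to go.
Site-23 (2.6): use full 100 — 410 Mbps to go.
Site-V (3.0): use full 220 — 190 Mbps to go.
Site-4 (3.2): take the remaining 190 — done.
Site-J: unused.
Cost = 30×1.8 + 100×2.6 + 220×3.0 + 190×3.2 = 1582.

1582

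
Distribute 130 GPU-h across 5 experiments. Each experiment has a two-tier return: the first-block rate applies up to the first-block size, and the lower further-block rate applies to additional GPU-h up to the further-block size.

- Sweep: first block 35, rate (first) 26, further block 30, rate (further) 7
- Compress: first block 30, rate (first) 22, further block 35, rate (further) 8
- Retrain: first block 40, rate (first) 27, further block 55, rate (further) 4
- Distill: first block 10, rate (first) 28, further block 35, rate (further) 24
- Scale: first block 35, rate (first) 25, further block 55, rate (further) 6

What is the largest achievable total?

Treat each block as its own option and order by rate: Distill/T1 28 > Retrain/T1 27 > Sweep/T1 26 > Scale/T1 25 > Distill/T2 24 > Compress/T1 22 > Compress/T2 8 > Sweep/T2 7 > Scale/T2 6 > Retrain/T2 4.
Fill Distill T1 block (10 at 28) → 120 left.
Retrain/T1 (27): +40 → 80 left.
Sweep/T1 (26): +35 → 45 left.
Scale T1 at 25: fill all 35 → 10 left.
10 remain; put them into Distill T2 at 24.
Total = 28×10 + 27×40 + 26×35 + 25×35 + 24×10 = 3385.

3385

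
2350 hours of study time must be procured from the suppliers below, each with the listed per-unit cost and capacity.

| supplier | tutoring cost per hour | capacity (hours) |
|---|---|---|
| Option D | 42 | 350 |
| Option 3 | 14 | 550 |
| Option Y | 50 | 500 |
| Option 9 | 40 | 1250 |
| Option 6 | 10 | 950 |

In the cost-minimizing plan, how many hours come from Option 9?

850

Use suppliers in increasing cost order.
Take 950 from Option 6 at 10 → need 1400 more.
Option 3 at 14: take all 550 hours → 850 still needed.
Option 9 (40): take the remaining 850 → done.
Option D, Option Y: unused.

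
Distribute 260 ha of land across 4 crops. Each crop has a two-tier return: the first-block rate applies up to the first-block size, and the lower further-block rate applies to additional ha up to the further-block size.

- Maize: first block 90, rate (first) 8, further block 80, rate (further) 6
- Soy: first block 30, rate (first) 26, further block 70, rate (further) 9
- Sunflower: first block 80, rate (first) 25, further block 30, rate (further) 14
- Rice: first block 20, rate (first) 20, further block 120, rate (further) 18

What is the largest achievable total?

5480

Rank every tier by rate: Soy/tier1 26 > Sunflower/tier1 25 > Rice/tier1 20 > Rice/tier2 18 > Sunflower/tier2 14 > Soy/tier2 9 > Maize/tier1 8 > Maize/tier2 6.
Soy tier1 at 26: fill all 30 ; 230 left.
Sunflower/tier1 (25): +80 ; 150 left.
Rice tier1 at 20: fill all 20 ; 130 left.
Rice tier2 at 18: fill all 120 ; 10 left.
10 remain; put them into Sunflower tier2 at 14.
Total = 26×30 + 25×80 + 20×20 + 18×120 + 14×10 = 5480.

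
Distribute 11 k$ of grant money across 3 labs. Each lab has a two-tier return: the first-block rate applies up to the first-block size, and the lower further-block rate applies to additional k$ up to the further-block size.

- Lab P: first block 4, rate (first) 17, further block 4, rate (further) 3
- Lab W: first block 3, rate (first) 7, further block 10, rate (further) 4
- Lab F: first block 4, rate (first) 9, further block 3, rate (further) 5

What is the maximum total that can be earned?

Treat each block as its own option and order by rate: Lab P/T1 17 > Lab F/T1 9 > Lab W/T1 7 > Lab F/T2 5 > Lab W/T2 4 > Lab P/T2 3.
Lab P T1 at 17: fill all 4 — 7 left.
Lab F T1 at 9: fill all 4 — 3 left.
Lab W/T1 (7): +3 — 0 left.
Total = 17×4 + 9×4 + 7×3 = 125.

125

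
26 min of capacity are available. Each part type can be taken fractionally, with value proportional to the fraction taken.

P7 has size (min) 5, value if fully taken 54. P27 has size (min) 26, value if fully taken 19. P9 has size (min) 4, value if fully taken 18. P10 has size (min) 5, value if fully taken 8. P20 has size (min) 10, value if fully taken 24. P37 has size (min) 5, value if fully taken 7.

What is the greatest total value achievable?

Best value per unit of size first: P7 54/5≈10.8, P9 18/4≈4.5, P20 24/10≈2.4, P10 8/5≈1.6, P37 7/5≈1.4, P27 19/26≈0.731.
All 5 min of P7 fit (value 54) → 21 remain.
Take all of P9 (4 min, value 18) → 17 min left.
All 10 min of P20 fit (value 24) → 7 remain.
Take all of P10 (5 min, value 8) → 2 min left.
2 min left: a 2/5 share of P37 gives 7×2/5 = 2.8.
Total value = 106.8.

106.8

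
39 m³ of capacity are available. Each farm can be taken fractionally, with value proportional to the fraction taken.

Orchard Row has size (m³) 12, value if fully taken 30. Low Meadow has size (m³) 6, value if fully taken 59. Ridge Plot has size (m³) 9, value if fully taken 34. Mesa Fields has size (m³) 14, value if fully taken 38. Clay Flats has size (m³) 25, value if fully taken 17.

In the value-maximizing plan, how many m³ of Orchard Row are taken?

10

Sort by value density: Low Meadow 59/6≈9.83, Ridge Plot 34/9≈3.78, Mesa Fields 38/14≈2.71, Orchard Row 30/12≈2.5, Clay Flats 17/25≈0.68.
All 6 m³ of Low Meadow fit (value 59) ; 33 remain.
Take all of Ridge Plot (9 m³, value 34) ; 24 m³ left.
Take all of Mesa Fields (14 m³, value 38) ; 10 m³ left.
10 m³ left: a 10/12 share of Orchard Row gives 30×10/12 = 25.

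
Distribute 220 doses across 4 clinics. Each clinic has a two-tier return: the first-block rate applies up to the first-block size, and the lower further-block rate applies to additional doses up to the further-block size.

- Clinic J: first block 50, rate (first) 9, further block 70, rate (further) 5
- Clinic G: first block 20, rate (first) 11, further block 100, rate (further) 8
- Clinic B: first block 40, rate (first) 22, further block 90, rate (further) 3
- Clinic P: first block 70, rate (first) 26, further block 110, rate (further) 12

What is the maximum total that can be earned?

Rank every tier by rate: Clinic P/first 26 > Clinic B/first 22 > Clinic P/second 12 > Clinic G/first 11 > Clinic J/first 9 > Clinic G/second 8 > Clinic J/second 5 > Clinic B/second 3.
Fill Clinic P first block (70 at 26) ; 150 left.
Fill Clinic B first block (40 at 22) ; 110 left.
Fill Clinic P second block (110 at 12) ; 0 left.
Total = 26×70 + 22×40 + 12×110 = 4020.

4020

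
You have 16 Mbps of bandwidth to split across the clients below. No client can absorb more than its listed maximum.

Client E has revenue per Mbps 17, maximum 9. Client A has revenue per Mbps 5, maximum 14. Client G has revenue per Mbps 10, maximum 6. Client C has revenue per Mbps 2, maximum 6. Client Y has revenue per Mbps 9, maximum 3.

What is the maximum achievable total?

222

Rank by revenue per Mbps: Client E 17 > Client G 10 > Client Y 9 > Client A 5 > Client C 2.
Client E takes 9 to reach its cap of 9 → 7 left.
Give Client G 6 to hit its cap of 6 → 1 left.
Client Y has room for 3 but only 1 remain, so it gets 1.
Total = 17×9 + 10×6 + 9×1 = 222.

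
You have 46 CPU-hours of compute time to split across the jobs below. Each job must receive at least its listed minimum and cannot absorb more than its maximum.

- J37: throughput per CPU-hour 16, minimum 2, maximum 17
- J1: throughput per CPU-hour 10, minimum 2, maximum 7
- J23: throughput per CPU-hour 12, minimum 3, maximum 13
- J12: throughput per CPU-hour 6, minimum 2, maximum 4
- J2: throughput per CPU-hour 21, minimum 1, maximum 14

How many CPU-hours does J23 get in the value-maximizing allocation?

Meeting every minimum uses 2+2+3+2+1 = 10 CPU-hours, leaving 36.
Order the jobs by throughput per CPU-hour: J2 21 > J37 16 > J23 12 > J1 10 > J12 6.
J2: +13 to 14 (cap) ; 23 left.
J37 takes 15 more to reach its cap of 17 ; 8 left.
J23: +8 (room for 10) → 11. Pool exhausted.

11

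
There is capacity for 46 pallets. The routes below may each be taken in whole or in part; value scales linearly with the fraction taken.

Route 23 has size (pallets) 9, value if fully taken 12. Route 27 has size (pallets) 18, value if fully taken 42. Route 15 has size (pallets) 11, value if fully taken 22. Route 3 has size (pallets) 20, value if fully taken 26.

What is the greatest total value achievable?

Sort by value density: Route 27 42/18≈2.33, Route 15 22/11≈2, Route 23 12/9≈1.33, Route 3 26/20≈1.3.
All 18 pallets of Route 27 fit (value 42) ; 28 remain.
Route 15: take in full, 11 pallets for value 22 ; 17 left.
All 9 pallets of Route 23 fit (value 12) ; 8 remain.
Only 8 pallets remain; take 8/20 of Route 3 for value 26×8/20 = 10.4.
Total value = 86.4.

86.4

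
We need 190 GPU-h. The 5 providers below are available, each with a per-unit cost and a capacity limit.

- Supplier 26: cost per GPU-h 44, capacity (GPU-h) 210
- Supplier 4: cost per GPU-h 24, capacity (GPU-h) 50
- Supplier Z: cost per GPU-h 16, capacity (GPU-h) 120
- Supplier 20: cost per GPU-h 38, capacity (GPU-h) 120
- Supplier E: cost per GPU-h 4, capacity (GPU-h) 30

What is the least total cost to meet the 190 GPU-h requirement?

Fill from the cheapest provider first.
Take 30 from Supplier E at 4 — need 160 more.
Supplier Z (16): use full 120 — 40 GPU-h to go.
Supplier 4 at 24: take 40 of its 50 — requirement met.
Supplier 20, Supplier 26: unused.
Cost = 30×4 + 120×16 + 40×24 = 3000.

3000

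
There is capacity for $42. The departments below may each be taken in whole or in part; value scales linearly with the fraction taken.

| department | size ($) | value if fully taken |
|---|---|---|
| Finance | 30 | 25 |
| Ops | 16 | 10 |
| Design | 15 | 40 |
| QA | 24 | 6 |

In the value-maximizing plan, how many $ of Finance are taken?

27

Sort by value density: Design 40/15≈2.67, Finance 25/30≈0.833, Ops 10/16≈0.625, QA 6/24≈0.25.
Design: take in full, 15 $ for value 40 → 27 left.
27 $ left: a 27/30 share of Finance gives 25×27/30 = 22.5.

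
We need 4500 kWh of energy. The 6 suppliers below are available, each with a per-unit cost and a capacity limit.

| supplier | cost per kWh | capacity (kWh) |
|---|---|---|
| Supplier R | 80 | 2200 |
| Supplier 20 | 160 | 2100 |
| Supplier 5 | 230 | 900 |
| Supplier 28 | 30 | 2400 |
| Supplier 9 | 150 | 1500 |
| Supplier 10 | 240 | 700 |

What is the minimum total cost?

240000

Cheapest first:
Supplier 28 at 30: take all 2400 kWh — 2100 still needed.
Supplier R (80): take the remaining 2100 — done.
Supplier 9, Supplier 20, Supplier 5, Supplier 10: unused.
Cost = 2400×30 + 2100×80 = 240000.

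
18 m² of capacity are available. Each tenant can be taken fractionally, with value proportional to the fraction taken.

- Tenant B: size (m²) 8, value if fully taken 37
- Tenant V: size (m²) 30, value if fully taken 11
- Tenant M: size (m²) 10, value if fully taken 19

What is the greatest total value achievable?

56

Best value per unit of size first: Tenant B 37/8≈4.62, Tenant M 19/10≈1.9, Tenant V 11/30≈0.367.
Take all of Tenant B (8 m², value 37) — 10 m² left.
Tenant M: take in full, 10 m² for value 19 — 0 left.
Total value = 56.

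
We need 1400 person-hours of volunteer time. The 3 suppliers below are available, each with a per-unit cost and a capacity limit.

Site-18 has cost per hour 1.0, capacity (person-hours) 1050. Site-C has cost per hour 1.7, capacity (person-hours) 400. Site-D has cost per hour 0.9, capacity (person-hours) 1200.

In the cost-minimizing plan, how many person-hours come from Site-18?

200

Cheapest first:
Site-D at 0.9: take all 1200 person-hours — 200 still needed.
Take 200 from Site-18 at 1.0 to finish.
Site-C: unused.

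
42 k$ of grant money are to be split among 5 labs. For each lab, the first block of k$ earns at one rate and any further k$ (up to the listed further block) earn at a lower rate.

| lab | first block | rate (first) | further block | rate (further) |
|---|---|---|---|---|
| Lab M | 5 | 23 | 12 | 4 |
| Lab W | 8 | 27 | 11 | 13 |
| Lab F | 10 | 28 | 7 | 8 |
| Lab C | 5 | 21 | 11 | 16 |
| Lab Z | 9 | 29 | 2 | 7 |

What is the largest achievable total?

Order all 10 blocks by rate: Lab Z/T1 29 > Lab F/T1 28 > Lab W/T1 27 > Lab M/T1 23 > Lab C/T1 21 > Lab C/T2 16 > Lab W/T2 13 > Lab F/T2 8 > Lab Z/T2 7 > Lab M/T2 4.
Lab Z/T1 (29): +9 ; 33 left.
Fill Lab F T1 block (10 at 28) ; 23 left.
Fill Lab W T1 block (8 at 27) ; 15 left.
Lab M/T1 (23): +5 ; 10 left.
Fill Lab C T1 block (5 at 21) ; 5 left.
Lab C/T2: +5 of 11 at 16; pool empty.
Total = 29×9 + 28×10 + 27×8 + 23×5 + 21×5 + 16×5 = 1057.

1057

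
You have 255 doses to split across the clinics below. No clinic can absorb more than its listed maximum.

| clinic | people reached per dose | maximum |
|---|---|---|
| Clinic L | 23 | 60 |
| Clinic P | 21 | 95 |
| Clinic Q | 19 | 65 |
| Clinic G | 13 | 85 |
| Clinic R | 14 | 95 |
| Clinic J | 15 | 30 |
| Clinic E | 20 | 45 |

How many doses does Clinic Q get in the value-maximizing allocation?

Order the clinics by people reached per dose: Clinic L 23 > Clinic P 21 > Clinic E 20 > Clinic Q 19 > Clinic J 15 > Clinic R 14 > Clinic G 13.
Clinic L: +60 to 60 (cap) → 195 left.
Give Clinic P 95 to hit its cap of 95 → 100 left.
Clinic E: +45 to 45 (cap) → 55 left.
Only 55 left; Clinic Q takes them to reach 55.

55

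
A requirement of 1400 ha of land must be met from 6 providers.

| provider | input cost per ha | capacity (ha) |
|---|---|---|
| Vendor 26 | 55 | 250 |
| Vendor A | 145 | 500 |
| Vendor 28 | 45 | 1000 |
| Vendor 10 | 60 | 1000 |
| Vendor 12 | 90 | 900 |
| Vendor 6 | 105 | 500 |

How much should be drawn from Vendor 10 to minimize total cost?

Fill from the cheapest provider first.
Vendor 28 at 45: take all 1000 ha — 400 still needed.
Vendor 26 (55): use full 250 — 150 ha to go.
Take 150 from Vendor 10 at 60 to finish.
Vendor 12, Vendor 6, Vendor A: unused.

150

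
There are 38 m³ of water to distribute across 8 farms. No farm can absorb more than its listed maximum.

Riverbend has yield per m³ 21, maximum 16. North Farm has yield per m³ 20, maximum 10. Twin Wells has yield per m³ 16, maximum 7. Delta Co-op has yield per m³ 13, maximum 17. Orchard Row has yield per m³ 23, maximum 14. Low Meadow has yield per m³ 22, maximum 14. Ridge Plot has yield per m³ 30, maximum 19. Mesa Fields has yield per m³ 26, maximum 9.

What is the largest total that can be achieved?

1034

Highest yield per m³ first: Ridge Plot 30 > Mesa Fields 26 > Orchard Row 23 > Low Meadow 22 > Riverbend 21 > North Farm 20 > Twin Wells 16 > Delta Co-op 13.
Ridge Plot takes 19 to reach its cap of 19 ; 19 left.
Give Mesa Fields 9 to hit its cap of 9 ; 10 left.
Only 10 left; Orchard Row takes them to reach 10.
Total = 23×10 + 30×19 + 26×9 = 1034.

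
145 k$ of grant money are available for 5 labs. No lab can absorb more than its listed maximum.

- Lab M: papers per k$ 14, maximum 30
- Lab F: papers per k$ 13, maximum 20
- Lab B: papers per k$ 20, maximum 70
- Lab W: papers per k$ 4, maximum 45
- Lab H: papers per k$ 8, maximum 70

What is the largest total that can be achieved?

Order the labs by papers per k$: Lab B 20 > Lab M 14 > Lab F 13 > Lab H 8 > Lab W 4.
Give Lab B 70 to hit its cap of 70 ; 75 left.
Lab M: +30 to 30 (cap) ; 45 left.
Give Lab F 20 to hit its cap of 20 ; 25 left.
Lab H: +25 (room for 70) → 25. Pool exhausted.
Total = 14×30 + 13×20 + 20×70 + 8×25 = 2280.

2280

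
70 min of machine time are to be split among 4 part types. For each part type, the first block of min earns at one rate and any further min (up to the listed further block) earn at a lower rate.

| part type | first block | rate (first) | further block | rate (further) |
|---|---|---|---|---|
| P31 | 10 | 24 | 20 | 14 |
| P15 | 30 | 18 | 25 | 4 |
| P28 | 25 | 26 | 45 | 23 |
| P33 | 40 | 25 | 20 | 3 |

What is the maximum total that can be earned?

Order all 8 blocks by rate: P28/first 26 > P33/first 25 > P31/first 24 > P28/second 23 > P15/first 18 > P31/second 14 > P15/second 4 > P33/second 3.
P28 first at 26: fill all 25 → 45 left.
P33 first at 25: fill all 40 → 5 left.
5 remain; put them into P31 first at 24.
Total = 26×25 + 25×40 + 24×5 = 1770.

1770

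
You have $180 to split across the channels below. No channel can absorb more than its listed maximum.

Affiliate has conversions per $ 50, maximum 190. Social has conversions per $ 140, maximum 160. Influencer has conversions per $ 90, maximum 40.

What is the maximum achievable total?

24200

Order the channels by conversions per $: Social 140 > Influencer 90 > Affiliate 50.
Social takes 160 to reach its cap of 160 → 20 left.
Only 20 left; Influencer takes them to reach 20.
Total = 140×160 + 90×20 = 24200.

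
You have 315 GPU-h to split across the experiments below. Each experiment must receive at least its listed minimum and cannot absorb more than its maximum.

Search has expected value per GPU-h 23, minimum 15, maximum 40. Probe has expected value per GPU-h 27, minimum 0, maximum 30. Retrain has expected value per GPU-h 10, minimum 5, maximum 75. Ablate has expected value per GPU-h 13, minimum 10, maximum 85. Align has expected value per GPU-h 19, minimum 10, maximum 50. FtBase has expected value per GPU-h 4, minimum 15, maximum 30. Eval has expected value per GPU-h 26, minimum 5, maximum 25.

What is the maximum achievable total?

5195

Meeting every minimum uses 15+0+5+10+10+15+5 = 60 GPU-h, leaving 255.
Highest expected value per GPU-h first: Probe 27 > Eval 26 > Search 23 > Align 19 > Ablate 13 > Retrain 10 > FtBase 4.
Probe takes 30 more to reach its cap of 30 → 225 left.
Eval: +20 to 25 (cap) → 205 left.
Search: +25 to 40 (cap) → 180 left.
Align takes 40 more to reach its cap of 50 → 140 left.
Ablate: +75 to 85 (cap) → 65 left.
Retrain has room for 70 more but only 65 remain, so it gets 70.
Total = 23×40 + 27×30 + 10×70 + 13×85 + 19×50 + 4×15 + 26×25 = 5195.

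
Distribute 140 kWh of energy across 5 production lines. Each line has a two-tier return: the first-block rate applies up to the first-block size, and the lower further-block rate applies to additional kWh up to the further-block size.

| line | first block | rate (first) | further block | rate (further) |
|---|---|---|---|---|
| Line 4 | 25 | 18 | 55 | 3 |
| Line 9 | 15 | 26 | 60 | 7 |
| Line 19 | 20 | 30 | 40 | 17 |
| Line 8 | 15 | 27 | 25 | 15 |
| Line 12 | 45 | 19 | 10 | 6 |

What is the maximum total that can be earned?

3040

Order all 10 blocks by rate: Line 19/T1 30 > Line 8/T1 27 > Line 9/T1 26 > Line 12/T1 19 > Line 4/T1 18 > Line 19/T2 17 > Line 8/T2 15 > Line 9/T2 7 > Line 12/T2 6 > Line 4/T2 3.
Line 19 T1 at 30: fill all 20 — 120 left.
Fill Line 8 T1 block (15 at 27) — 105 left.
Line 9 T1 at 26: fill all 15 — 90 left.
Fill Line 12 T1 block (45 at 19) — 45 left.
Line 4 T1 at 18: fill all 25 — 20 left.
Line 19 T2 at 17: only 20 left, fill 20.
Total = 30×20 + 27×15 + 26×15 + 19×45 + 18×25 + 17×20 = 3040.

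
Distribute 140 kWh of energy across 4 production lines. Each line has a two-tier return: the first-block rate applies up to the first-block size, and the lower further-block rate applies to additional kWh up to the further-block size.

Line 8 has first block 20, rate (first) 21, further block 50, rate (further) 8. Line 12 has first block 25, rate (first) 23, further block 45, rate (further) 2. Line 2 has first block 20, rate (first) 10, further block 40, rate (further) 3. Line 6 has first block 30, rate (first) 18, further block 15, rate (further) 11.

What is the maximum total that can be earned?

Order all 8 blocks by rate: Line 12/tier1 23 > Line 8/tier1 21 > Line 6/tier1 18 > Line 6/tier2 11 > Line 2/tier1 10 > Line 8/tier2 8 > Line 2/tier2 3 > Line 12/tier2 2.
Fill Line 12 tier1 block (25 at 23) → 115 left.
Fill Line 8 tier1 block (20 at 21) → 95 left.
Line 6/tier1 (18): +30 → 65 left.
Line 6 tier2 at 11: fill all 15 → 50 left.
Fill Line 2 tier1 block (20 at 10) → 30 left.
Line 8/tier2: +30 of 50 at 8; pool empty.
Total = 23×25 + 21×20 + 18×30 + 11×15 + 10×20 + 8×30 = 2140.

2140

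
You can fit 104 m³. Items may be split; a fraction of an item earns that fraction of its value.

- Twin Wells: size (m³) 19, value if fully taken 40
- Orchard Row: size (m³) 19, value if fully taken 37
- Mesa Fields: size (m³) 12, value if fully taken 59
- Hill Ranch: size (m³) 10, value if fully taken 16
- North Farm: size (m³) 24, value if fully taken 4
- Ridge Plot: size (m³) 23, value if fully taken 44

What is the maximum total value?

Rank by value-to-size ratio: Mesa Fields 59/12≈4.92, Twin Wells 40/19≈2.11, Orchard Row 37/19≈1.95, Ridge Plot 44/23≈1.91, Hill Ranch 16/10≈1.6, North Farm 4/24≈0.167.
Take all of Mesa Fields (12 m³, value 59) → 92 m³ left.
Take all of Twin Wells (19 m³, value 40) → 73 m³ left.
All 19 m³ of Orchard Row fit (value 37) → 54 remain.
Ridge Plot: take in full, 23 m³ for value 44 → 31 left.
All 10 m³ of Hill Ranch fit (value 16) → 21 remain.
Fill the last 21 m³ with part of North Farm: 21/24 of it earns 3.5.
Total value = 199.5.

199.5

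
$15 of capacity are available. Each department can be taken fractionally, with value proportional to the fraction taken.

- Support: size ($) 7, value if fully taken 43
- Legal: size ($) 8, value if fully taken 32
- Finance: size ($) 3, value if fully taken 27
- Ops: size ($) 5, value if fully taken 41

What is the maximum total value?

Sort by value density: Finance 27/3≈9, Ops 41/5≈8.2, Support 43/7≈6.14, Legal 32/8≈4.
Finance: take in full, 3 $ for value 27 — 12 left.
Take all of Ops (5 $, value 41) — 7 $ left.
Take all of Support (7 $, value 43) — 0 $ left.
Total value = 111.

111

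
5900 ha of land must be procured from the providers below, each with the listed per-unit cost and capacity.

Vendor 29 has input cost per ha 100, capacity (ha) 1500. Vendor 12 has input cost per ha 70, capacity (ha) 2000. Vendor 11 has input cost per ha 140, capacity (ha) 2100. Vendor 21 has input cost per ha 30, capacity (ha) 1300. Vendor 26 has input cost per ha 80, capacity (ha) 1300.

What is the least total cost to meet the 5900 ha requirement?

413000

Cheapest first:
Vendor 21 (30): use full 1300 ; 4600 ha to go.
Vendor 12 at 70: take all 2000 ha ; 2600 still needed.
Vendor 26 (80): use full 1300 ; 1300 ha to go.
Vendor 29 at 100: take 1300 of its 1500 ; requirement met.
Vendor 11: unused.
Cost = 1300×30 + 2000×70 + 1300×80 + 1300×100 = 413000.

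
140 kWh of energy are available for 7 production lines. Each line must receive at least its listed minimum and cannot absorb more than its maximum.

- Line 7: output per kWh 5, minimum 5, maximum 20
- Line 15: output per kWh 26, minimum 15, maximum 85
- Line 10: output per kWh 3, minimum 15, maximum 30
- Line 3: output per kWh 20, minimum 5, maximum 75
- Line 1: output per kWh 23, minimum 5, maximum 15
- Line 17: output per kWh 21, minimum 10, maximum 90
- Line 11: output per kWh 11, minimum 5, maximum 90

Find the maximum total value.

2990

Meeting every minimum uses 5+15+15+5+5+10+5 = 60 kWh, leaving 80.
Order the production lines by output per kWh: Line 15 26 > Line 1 23 > Line 17 21 > Line 3 20 > Line 11 11 > Line 7 5 > Line 10 3.
Line 15: +70 to 85 (cap) ; 10 left.
Give Line 1 10 more to hit its cap of 15 ; 0 left.
Total = 5×5 + 26×85 + 3×15 + 20×5 + 23×15 + 21×10 + 11×5 = 2990.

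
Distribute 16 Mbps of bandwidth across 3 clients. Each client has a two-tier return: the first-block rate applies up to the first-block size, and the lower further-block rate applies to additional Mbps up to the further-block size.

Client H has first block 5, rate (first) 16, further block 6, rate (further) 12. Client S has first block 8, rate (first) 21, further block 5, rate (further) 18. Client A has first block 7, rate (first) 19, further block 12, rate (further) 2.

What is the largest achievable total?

319

Order all 6 blocks by rate: Client S/tier1 21 > Client A/tier1 19 > Client S/tier2 18 > Client H/tier1 16 > Client H/tier2 12 > Client A/tier2 2.
Client S tier1 at 21: fill all 8 — 8 left.
Fill Client A tier1 block (7 at 19) — 1 left.
Client S/tier2: +1 of 5 at 18; pool empty.
Total = 21×8 + 19×7 + 18×1 = 319.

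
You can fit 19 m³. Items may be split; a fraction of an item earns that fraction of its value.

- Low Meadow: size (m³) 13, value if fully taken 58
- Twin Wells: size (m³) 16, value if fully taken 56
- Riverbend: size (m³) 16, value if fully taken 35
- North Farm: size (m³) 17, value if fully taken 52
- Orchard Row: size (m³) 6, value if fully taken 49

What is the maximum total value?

107

Rank by value-to-size ratio: Orchard Row 49/6≈8.17, Low Meadow 58/13≈4.46, Twin Wells 56/16≈3.5, North Farm 52/17≈3.06, Riverbend 35/16≈2.19.
All 6 m³ of Orchard Row fit (value 49) ; 13 remain.
All 13 m³ of Low Meadow fit (value 58) ; 0 remain.
Total value = 107.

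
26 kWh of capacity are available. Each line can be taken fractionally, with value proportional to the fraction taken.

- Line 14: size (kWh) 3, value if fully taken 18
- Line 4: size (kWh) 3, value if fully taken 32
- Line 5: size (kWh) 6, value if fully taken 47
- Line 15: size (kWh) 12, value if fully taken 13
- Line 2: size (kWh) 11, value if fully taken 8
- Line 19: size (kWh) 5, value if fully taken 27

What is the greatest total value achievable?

133.75

Best value per unit of size first: Line 4 32/3≈10.7, Line 5 47/6≈7.83, Line 14 18/3≈6, Line 19 27/5≈5.4, Line 15 13/12≈1.08, Line 2 8/11≈0.727.
All 3 kWh of Line 4 fit (value 32) → 23 remain.
All 6 kWh of Line 5 fit (value 47) → 17 remain.
Take all of Line 14 (3 kWh, value 18) → 14 kWh left.
Take all of Line 19 (5 kWh, value 27) → 9 kWh left.
9 kWh left: a 9/12 share of Line 15 gives 13×9/12 = 9.75.
Total value = 133.75.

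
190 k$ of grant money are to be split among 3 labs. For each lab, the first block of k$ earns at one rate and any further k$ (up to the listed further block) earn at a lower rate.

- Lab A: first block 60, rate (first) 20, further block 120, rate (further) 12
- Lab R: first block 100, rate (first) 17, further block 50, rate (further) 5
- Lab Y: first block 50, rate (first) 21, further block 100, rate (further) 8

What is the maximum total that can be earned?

Rank every tier by rate: Lab Y/tier1 21 > Lab A/tier1 20 > Lab R/tier1 17 > Lab A/tier2 12 > Lab Y/tier2 8 > Lab R/tier2 5.
Lab Y/tier1 (21): +50 ; 140 left.
Lab A/tier1 (20): +60 ; 80 left.
Lab R/tier1: +80 of 100 at 17; pool empty.
Total = 21×50 + 20×60 + 17×80 = 3610.

3610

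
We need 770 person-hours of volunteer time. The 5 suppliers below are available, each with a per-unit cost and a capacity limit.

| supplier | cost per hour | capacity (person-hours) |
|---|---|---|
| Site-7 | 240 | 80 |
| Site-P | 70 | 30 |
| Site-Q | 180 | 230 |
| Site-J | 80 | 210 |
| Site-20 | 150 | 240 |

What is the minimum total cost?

110700

Use suppliers in increasing cost order.
Site-P at 70: take all 30 person-hours — 740 still needed.
Take 210 from Site-J at 80 — need 530 more.
Take 240 from Site-20 at 150 — need 290 more.
Take 230 from Site-Q at 180 — need 60 more.
Site-7 (240): take the remaining 60 — done.
Cost = 30×70 + 210×80 + 240×150 + 230×180 + 60×240 = 110700.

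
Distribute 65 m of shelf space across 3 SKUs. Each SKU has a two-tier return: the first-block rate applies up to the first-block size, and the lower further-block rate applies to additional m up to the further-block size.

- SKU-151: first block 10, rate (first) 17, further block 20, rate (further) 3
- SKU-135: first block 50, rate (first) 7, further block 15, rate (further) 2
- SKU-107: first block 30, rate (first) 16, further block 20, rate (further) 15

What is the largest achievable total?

985

Rank every tier by rate: SKU-151/tier1 17 > SKU-107/tier1 16 > SKU-107/tier2 15 > SKU-135/tier1 7 > SKU-151/tier2 3 > SKU-135/tier2 2.
SKU-151 tier1 at 17: fill all 10 → 55 left.
SKU-107 tier1 at 16: fill all 30 → 25 left.
Fill SKU-107 tier2 block (20 at 15) → 5 left.
5 remain; put them into SKU-135 tier1 at 7.
Total = 17×10 + 16×30 + 15×20 + 7×5 = 985.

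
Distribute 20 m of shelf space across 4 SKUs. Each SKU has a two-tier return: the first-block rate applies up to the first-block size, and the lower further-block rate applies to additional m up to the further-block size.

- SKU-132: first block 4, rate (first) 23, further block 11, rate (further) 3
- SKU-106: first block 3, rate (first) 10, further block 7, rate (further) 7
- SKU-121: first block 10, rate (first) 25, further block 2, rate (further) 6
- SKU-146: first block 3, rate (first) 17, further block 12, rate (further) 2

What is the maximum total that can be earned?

423

Order all 8 blocks by rate: SKU-121/tier1 25 > SKU-132/tier1 23 > SKU-146/tier1 17 > SKU-106/tier1 10 > SKU-106/tier2 7 > SKU-121/tier2 6 > SKU-132/tier2 3 > SKU-146/tier2 2.
Fill SKU-121 tier1 block (10 at 25) — 10 left.
Fill SKU-132 tier1 block (4 at 23) — 6 left.
Fill SKU-146 tier1 block (3 at 17) — 3 left.
Fill SKU-106 tier1 block (3 at 10) — 0 left.
Total = 25×10 + 23×4 + 17×3 + 10×3 = 423.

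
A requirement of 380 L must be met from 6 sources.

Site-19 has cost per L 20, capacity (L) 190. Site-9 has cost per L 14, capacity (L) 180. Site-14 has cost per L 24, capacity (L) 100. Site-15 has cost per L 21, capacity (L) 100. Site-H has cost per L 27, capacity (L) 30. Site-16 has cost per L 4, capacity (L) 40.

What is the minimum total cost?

5880

Fill from the cheapest source first.
Site-16 at 4: take all 40 L — 340 still needed.
Site-9 (14): use full 180 — 160 L to go.
Take 160 from Site-19 at 20 to finish.
Site-15, Site-14, Site-H: unused.
Cost = 40×4 + 180×14 + 160×20 = 5880.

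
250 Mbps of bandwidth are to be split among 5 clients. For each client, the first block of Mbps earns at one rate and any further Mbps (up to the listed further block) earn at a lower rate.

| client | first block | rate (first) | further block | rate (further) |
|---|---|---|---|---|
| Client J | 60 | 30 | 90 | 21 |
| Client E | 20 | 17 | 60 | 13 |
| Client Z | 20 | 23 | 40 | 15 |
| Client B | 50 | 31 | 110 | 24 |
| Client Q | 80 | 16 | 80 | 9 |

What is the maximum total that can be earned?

6660

Treat each block as its own option and order by rate: Client B/T1 31 > Client J/T1 30 > Client B/T2 24 > Client Z/T1 23 > Client J/T2 21 > Client E/T1 17 > Client Q/T1 16 > Client Z/T2 15 > Client E/T2 13 > Client Q/T2 9.
Client B T1 at 31: fill all 50 → 200 left.
Client J T1 at 30: fill all 60 → 140 left.
Client B T2 at 24: fill all 110 → 30 left.
Fill Client Z T1 block (20 at 23) → 10 left.
10 remain; put them into Client J T2 at 21.
Total = 31×50 + 30×60 + 24×110 + 23×20 + 21×10 = 6660.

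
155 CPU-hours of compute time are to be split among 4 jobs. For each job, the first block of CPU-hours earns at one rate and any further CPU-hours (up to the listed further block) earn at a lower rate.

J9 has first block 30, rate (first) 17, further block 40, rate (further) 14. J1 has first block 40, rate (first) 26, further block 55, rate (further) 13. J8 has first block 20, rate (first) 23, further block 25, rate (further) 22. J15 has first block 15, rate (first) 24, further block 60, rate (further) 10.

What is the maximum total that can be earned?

Rank every tier by rate: J1/first 26 > J15/first 24 > J8/first 23 > J8/second 22 > J9/first 17 > J9/second 14 > J1/second 13 > J15/second 10.
J1/first (26): +40 ; 115 left.
Fill J15 first block (15 at 24) ; 100 left.
J8 first at 23: fill all 20 ; 80 left.
J8/second (22): +25 ; 55 left.
Fill J9 first block (30 at 17) ; 25 left.
25 remain; put them into J9 second at 14.
Total = 26×40 + 24×15 + 23×20 + 22×25 + 17×30 + 14×25 = 3270.

3270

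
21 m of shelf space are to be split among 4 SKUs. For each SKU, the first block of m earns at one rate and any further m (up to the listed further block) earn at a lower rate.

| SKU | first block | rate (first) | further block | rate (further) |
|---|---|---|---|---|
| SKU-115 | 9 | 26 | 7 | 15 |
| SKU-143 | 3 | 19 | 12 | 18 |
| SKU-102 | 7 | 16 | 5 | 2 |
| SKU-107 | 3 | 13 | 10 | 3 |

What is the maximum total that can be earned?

Treat each block as its own option and order by rate: SKU-115/first 26 > SKU-143/first 19 > SKU-143/second 18 > SKU-102/first 16 > SKU-115/second 15 > SKU-107/first 13 > SKU-107/second 3 > SKU-102/second 2.
SKU-115/first (26): +9 ; 12 left.
SKU-143/first (19): +3 ; 9 left.
SKU-143/second: +9 of 12 at 18; pool empty.
Total = 26×9 + 19×3 + 18×9 = 453.

453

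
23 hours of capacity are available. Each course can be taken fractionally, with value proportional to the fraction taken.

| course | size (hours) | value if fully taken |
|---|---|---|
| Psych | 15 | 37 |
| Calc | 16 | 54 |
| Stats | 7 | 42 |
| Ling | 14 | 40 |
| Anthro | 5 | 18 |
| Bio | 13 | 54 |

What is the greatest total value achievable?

106.8

Sort by value density: Stats 42/7≈6, Bio 54/13≈4.15, Anthro 18/5≈3.6, Calc 54/16≈3.38, Ling 40/14≈2.86, Psych 37/15≈2.47.
All 7 hours of Stats fit (value 42) → 16 remain.
Take all of Bio (13 hours, value 54) → 3 hours left.
Only 3 hours remain; take 3/5 of Anthro for value 18×3/5 = 10.8.
Total value = 106.8.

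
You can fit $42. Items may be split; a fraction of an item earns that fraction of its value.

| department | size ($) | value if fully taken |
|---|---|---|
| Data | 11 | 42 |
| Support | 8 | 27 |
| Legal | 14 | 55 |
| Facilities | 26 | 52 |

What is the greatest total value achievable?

142

Best value per unit of size first: Legal 55/14≈3.93, Data 42/11≈3.82, Support 27/8≈3.38, Facilities 52/26≈2.
All 14 $ of Legal fit (value 55) → 28 remain.
All 11 $ of Data fit (value 42) → 17 remain.
Take all of Support (8 $, value 27) → 9 $ left.
Fill the last 9 $ with part of Facilities: 9/26 of it earns 18.
Total value = 142.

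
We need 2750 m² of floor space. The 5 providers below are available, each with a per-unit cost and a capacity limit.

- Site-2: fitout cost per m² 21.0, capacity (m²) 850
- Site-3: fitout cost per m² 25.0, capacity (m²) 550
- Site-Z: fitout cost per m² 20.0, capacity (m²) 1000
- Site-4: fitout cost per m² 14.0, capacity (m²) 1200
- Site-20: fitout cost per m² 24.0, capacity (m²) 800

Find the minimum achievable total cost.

Fill from the cheapest provider first.
Site-4 at 14.0: take all 1200 m² → 1550 still needed.
Site-Z at 20.0: take all 1000 m² → 550 still needed.
Take 550 from Site-2 at 21.0 to finish.
Site-20, Site-3: unused.
Cost = 1200×14.0 + 1000×20.0 + 550×21.0 = 48350.

48350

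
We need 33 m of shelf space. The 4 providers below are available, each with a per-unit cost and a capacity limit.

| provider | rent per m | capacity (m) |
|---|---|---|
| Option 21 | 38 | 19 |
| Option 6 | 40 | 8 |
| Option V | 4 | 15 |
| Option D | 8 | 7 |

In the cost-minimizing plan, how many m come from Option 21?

11

Use providers in increasing cost order.
Take 15 from Option V at 4 ; need 18 more.
Option D (8): use full 7 ; 11 m to go.
Option 21 at 38: take 11 of its 19 ; requirement met.
Option 6: unused.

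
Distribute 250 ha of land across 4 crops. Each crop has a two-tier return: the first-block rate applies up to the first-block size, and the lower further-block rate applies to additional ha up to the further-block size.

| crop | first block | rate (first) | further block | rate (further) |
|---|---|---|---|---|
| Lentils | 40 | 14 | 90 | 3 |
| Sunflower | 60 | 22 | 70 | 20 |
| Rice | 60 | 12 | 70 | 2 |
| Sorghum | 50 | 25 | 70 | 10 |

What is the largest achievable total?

Rank every tier by rate: Sorghum/T1 25 > Sunflower/T1 22 > Sunflower/T2 20 > Lentils/T1 14 > Rice/T1 12 > Sorghum/T2 10 > Lentils/T2 3 > Rice/T2 2.
Fill Sorghum T1 block (50 at 25) → 200 left.
Sunflower T1 at 22: fill all 60 → 140 left.
Sunflower T2 at 20: fill all 70 → 70 left.
Fill Lentils T1 block (40 at 14) → 30 left.
Rice/T1: +30 of 60 at 12; pool empty.
Total = 25×50 + 22×60 + 20×70 + 14×40 + 12×30 = 4890.

4890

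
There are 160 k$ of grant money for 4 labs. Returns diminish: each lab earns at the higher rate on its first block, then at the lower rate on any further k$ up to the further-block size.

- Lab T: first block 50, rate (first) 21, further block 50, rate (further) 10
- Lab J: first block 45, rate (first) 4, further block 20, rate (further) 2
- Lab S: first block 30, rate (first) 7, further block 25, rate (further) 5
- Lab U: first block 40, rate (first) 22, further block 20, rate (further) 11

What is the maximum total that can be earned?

2650

Rank every tier by rate: Lab U/first 22 > Lab T/first 21 > Lab U/second 11 > Lab T/second 10 > Lab S/first 7 > Lab S/second 5 > Lab J/first 4 > Lab J/second 2.
Lab U/first (22): +40 → 120 left.
Fill Lab T first block (50 at 21) → 70 left.
Lab U second at 11: fill all 20 → 50 left.
Fill Lab T second block (50 at 10) → 0 left.
Total = 22×40 + 21×50 + 11×20 + 10×50 = 2650.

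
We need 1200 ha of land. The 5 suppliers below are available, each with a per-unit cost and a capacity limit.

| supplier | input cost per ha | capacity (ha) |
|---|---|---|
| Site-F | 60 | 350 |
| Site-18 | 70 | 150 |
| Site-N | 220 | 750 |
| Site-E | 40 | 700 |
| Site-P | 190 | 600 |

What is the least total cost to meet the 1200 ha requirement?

59500

Use suppliers in increasing cost order.
Site-E at 40: take all 700 ha ; 500 still needed.
Site-F at 60: take all 350 ha ; 150 still needed.
Site-18 at 70: take all 150 ha ; 0 still needed.
Site-P, Site-N: unused.
Cost = 700×40 + 350×60 + 150×70 = 59500.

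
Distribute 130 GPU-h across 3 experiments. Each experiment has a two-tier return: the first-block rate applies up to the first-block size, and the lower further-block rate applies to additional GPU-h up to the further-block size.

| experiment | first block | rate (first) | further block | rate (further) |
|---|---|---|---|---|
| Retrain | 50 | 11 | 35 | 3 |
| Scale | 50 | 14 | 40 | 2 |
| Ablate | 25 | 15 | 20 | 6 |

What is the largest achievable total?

Treat each block as its own option and order by rate: Ablate/first 15 > Scale/first 14 > Retrain/first 11 > Ablate/second 6 > Retrain/second 3 > Scale/second 2.
Ablate first at 15: fill all 25 ; 105 left.
Fill Scale first block (50 at 14) ; 55 left.
Retrain first at 11: fill all 50 ; 5 left.
Ablate second at 6: only 5 left, fill 5.
Total = 15×25 + 14×50 + 11×50 + 6×5 = 1655.

1655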